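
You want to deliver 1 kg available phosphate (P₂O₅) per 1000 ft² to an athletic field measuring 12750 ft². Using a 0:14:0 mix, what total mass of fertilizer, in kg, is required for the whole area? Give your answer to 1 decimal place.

91.1 kg

Product per 1000 ft² = 1 / 14% = 7.14286 kg.
Total product = 7.14286 × 12750 / 1000 = 91.0714 kg.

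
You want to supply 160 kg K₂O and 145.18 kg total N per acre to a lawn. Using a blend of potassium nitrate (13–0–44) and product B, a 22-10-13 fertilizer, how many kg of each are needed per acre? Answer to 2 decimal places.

204.34 kg potassium nitrate, 539.16 kg product B

Let a = kg of potassium nitrate, b = kg of product B (per acre).
K₂O: 0.44·a + 0.13·b = 160
N: 0.13·a + 0.22·b = 145.18
From row1: a = (160 − 0.13·b) / 0.44.
Into row2: 0.13·(160 − 0.13·b)/0.44 + 0.22·b = 145.18 → b = 539.164, a = 204.338.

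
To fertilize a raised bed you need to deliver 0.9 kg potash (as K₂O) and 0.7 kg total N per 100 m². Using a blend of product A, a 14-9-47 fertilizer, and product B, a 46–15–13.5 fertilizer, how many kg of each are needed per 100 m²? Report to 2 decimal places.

Let a = kg of product A, b = kg of product B (per 100 m²).
K₂O: 0.47·a + 0.135·b = 0.9
N: 0.14·a + 0.46·b = 0.7
Solving simultaneously: a = 1.61936, b = 1.02889.

1.62 kg product A, 1.03 kg product B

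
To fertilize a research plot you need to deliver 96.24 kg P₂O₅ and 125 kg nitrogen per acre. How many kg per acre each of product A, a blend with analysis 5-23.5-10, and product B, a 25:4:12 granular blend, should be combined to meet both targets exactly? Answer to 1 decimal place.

335.9 kg product A, 432.8 kg product B

Let a = kg of product A, b = kg of product B (per acre).
P₂O₅: 0.235·a + 0.04·b = 96.24
N: 0.05·a + 0.25·b = 125
Solving simultaneously: a = 335.859, b = 432.828.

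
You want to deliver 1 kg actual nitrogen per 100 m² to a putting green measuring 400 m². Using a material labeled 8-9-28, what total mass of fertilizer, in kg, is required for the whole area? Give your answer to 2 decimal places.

50.00 kg

Product per 100 m² = 1 / 8% = 12.5 kg.
Total product = 12.5 × 400 / 100 = 50 kg.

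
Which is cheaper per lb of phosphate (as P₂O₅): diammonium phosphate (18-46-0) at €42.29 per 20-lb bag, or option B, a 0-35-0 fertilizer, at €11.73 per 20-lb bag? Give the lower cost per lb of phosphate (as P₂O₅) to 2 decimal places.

diammonium phosphate: P₂O₅ per bag = 20 × 46% = 9.2 lb; cost = 42.29 / 9.2 = €4.5967/lb P₂O₅.
option B: P₂O₅ per bag = 20 × 35% = 7 lb; cost = 11.73 / 7 = €1.6757/lb P₂O₅.
option B is cheaper.

€1.68 per lb P₂O₅ (option B)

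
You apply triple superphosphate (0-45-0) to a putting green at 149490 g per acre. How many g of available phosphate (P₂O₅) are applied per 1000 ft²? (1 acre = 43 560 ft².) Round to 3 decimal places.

P₂O₅ per acre = 149490 × 45% = 67270.5 g.
Convert to per 1000 ft²: 67270.5 × 0.0229568 = 1544.3182 g.

1544.318 g P₂O₅ per thousand sq ft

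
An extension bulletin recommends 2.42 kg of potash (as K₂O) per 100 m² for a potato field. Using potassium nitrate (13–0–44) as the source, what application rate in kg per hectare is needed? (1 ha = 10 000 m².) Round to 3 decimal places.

Product per 100 m² = 2.42 / 44% = 5.5 kg.
Convert to per hectare: 5.5 × 100 = 550 kg.

550.000 kg of product per hectare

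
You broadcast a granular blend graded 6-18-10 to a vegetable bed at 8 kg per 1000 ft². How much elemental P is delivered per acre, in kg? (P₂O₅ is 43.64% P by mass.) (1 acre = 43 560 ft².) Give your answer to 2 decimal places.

27.37 kg P per acre

P₂O₅ per 1000 ft² = 8 × 18% = 1.44 kg.
Elemental P = 1.44 × 0.4364 = 0.628416 kg per 1000 ft².
Convert to per acre: 0.628416 × 43.56 = 27.3738 kg.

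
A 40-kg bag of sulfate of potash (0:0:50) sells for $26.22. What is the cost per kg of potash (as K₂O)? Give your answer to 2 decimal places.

$1.31 per kg K₂O

K₂O in bag = 40 × 50% = 20 kg.
Cost per kg K₂O = $26.22 / 20 = $1.3110.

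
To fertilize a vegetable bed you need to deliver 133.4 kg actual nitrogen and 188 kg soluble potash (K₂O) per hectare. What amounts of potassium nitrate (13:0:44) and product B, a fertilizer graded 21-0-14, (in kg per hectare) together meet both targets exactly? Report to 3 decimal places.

Let a = kg of potassium nitrate, b = kg of product B (per hectare).
N: 0.13·a + 0.21·b = 133.4
K₂O: 0.44·a + 0.14·b = 188
Eliminate b: (row1) − 0.21/0.14·(row2) → -0.53·a = -148.6, so a = 280.3774.
Then b = (188 − 0.44·280.3774) / 0.14 = 461.6712.

280.377 kg potassium nitrate, 461.671 kg product B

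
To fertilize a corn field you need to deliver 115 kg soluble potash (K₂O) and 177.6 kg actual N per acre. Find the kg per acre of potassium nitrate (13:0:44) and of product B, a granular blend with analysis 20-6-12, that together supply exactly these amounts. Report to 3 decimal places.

23.315 kg potassium nitrate, 872.845 kg product B

Let a = kg of potassium nitrate, b = kg of product B (per acre).
K₂O: 0.44·a + 0.12·b = 115
N: 0.13·a + 0.2·b = 177.6
Solving simultaneously: a = 23.3149, b = 872.8453.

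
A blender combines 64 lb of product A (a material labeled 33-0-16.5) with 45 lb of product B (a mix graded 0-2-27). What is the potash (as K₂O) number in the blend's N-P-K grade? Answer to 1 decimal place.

20.8% K₂O

Total mass = 64 + 45 = 109 lb.
K₂O mass = 16.5%×64 + 27%×45 = 22.71 lb.
% K₂O = 22.71 / 109 = 20.8349%.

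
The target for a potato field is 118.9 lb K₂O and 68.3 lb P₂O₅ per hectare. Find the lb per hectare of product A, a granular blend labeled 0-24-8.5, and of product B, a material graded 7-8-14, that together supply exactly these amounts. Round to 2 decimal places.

Let a = lb of product A, b = lb of product B (per hectare).
K₂O: 0.085·a + 0.14·b = 118.9
P₂O₅: 0.24·a + 0.08·b = 68.3
From row1: a = (118.9 − 0.14·b) / 0.085.
Into row2: 0.24·(118.9 − 0.14·b)/0.085 + 0.08·b = 68.3 → b = 848.153, a = 1.86567.

1.87 lb product A, 848.15 lb product B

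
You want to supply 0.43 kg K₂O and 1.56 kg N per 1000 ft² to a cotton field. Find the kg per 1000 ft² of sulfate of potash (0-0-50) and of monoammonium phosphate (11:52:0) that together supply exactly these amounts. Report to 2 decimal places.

Let a = kg of sulfate of potash, b = kg of monoammonium phosphate (per 1000 ft²).
K₂O: 0.5·a + 0·b = 0.43
N: 0·a + 0.11·b = 1.56
Solving simultaneously: a = 0.86, b = 14.1818.

0.86 kg sulfate of potash, 14.18 kg monoammonium phosphate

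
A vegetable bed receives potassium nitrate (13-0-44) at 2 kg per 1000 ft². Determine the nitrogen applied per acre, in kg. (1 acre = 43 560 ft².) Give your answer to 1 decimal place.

11.3 kg N per acre

nitrogen per 1000 ft² = 2 × 13% = 0.26 kg.
Convert to per acre: 0.26 × 43.56 = 11.3256 kg.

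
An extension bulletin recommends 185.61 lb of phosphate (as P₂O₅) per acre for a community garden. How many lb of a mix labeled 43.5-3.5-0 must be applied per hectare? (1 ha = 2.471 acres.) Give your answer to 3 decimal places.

Product per acre = 185.61 / 3.5% = 5303.14 lb.
Convert to per hectare: 5303.14 × 2.471 = 13104.066 lb.

13104.066 lb of product per hectare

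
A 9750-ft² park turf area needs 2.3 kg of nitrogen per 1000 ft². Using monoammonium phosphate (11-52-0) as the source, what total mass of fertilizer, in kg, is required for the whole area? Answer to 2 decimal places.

203.86 kg

Product per 1000 ft² = 2.3 / 11% = 20.9091 kg.
Total product = 20.9091 × 9750 / 1000 = 203.864 kg.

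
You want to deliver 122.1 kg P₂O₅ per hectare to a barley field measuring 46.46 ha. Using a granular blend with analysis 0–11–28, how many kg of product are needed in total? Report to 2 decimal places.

51570.60 kg

Product per hectare = 122.1 / 11% = 1110 kg.
Total product = 1110 × 46.46 = 51570.6 kg.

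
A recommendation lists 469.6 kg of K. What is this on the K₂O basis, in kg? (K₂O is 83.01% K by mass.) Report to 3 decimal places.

565.715 kg K₂O

K₂O = 469.6 / 0.8301 = 565.71497 kg.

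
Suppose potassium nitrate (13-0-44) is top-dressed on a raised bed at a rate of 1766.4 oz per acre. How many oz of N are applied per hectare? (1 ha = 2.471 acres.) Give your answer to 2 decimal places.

567.42 oz N per hectare

nitrogen per acre = 1766.4 × 13% = 229.632 oz.
Convert to per hectare: 229.632 × 2.471 = 567.421 oz.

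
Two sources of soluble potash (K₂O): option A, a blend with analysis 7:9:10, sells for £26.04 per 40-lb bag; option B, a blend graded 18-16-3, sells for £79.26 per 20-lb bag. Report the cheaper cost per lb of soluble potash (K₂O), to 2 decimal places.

£6.51 per lb K₂O (option A)

option A: K₂O per bag = 40 × 10% = 4 lb; cost = 26.04 / 4 = £6.5100/lb K₂O.
option B: K₂O per bag = 20 × 3% = 0.6 lb; cost = 79.26 / 0.6 = £132.1000/lb K₂O.
option A is cheaper.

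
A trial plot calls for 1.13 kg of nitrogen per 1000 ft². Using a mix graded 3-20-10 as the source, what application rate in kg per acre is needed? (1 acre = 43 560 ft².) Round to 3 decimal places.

1640.760 kg of product per acre

Product per 1000 ft² = 1.13 / 3% = 37.6667 kg.
Convert to per acre: 37.6667 × 43.56 = 1640.76 kg.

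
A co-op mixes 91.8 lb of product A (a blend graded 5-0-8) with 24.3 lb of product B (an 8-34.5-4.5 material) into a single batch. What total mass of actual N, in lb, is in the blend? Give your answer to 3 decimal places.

6.534 lb N

N mass = 5%×91.8 + 8%×24.3 = 6.534 lb.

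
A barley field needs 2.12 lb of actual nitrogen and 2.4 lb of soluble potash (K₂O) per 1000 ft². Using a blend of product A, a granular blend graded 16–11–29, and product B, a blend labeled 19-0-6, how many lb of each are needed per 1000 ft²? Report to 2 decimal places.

7.23 lb product A, 5.07 lb product B

Let a = lb of product A, b = lb of product B (per 1000 ft²).
N: 0.16·a + 0.19·b = 2.12
K₂O: 0.29·a + 0.06·b = 2.4
Eliminate b: (row1) − 0.19/0.06·(row2) → -0.758333·a = -5.48, so a = 7.22637.
Then b = (2.4 − 0.29·7.22637) / 0.06 = 5.07253.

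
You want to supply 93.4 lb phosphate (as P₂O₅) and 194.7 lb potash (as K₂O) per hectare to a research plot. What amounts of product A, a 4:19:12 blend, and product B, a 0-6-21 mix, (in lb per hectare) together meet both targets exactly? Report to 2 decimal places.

242.57 lb product A, 788.53 lb product B

Let a = lb of product A, b = lb of product B (per hectare).
P₂O₅: 0.19·a + 0.06·b = 93.4
K₂O: 0.12·a + 0.21·b = 194.7
Eliminate b: (row1) − 0.06/0.21·(row2) → 0.155714·a = 37.7714, so a = 242.569.
Then b = (194.7 − 0.12·242.569) / 0.21 = 788.532.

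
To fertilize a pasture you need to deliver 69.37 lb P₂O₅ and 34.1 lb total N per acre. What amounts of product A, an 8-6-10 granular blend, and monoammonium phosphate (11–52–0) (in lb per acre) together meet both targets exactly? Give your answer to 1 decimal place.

With a, b = lb per acre of product A and monoammonium phosphate:
P₂O₅: 0.06·a + 0.52·b = 69.37
N: 0.08·a + 0.11·b = 34.1
Eliminate a: (row1) − 0.06/0.08·(row2) → 0.4375·b = 43.795, so b = 100.103.
Back-substitute: a = (69.37 − 0.52·100.103) / 0.06 = 288.609.

288.6 lb product A, 100.1 lb monoammonium phosphate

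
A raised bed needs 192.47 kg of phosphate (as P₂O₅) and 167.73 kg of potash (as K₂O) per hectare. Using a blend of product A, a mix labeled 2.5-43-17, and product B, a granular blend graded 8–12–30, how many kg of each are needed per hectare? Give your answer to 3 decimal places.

346.348 kg product A, 362.836 kg product B

Per-hectare balance (a = product A, b = product B):
P₂O₅: 0.43·a + 0.12·b = 192.47
K₂O: 0.17·a + 0.3·b = 167.73
Eliminate b: (row1) − 0.12/0.3·(row2) → 0.362·a = 125.378, so a = 346.3481.
Then b = (167.73 − 0.17·346.3481) / 0.3 = 362.8361.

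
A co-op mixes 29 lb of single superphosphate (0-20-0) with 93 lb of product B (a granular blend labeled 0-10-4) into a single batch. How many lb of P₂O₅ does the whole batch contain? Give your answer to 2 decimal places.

15.10 lb P₂O₅

P₂O₅ mass = 20%×29 + 10%×93 = 15.1 lb.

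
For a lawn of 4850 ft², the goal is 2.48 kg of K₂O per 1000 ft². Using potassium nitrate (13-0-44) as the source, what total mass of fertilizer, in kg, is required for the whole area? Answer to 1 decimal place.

27.3 kg

Product per 1000 ft² = 2.48 / 44% = 5.63636 kg.
Total product = 5.63636 × 4850 / 1000 = 27.3364 kg.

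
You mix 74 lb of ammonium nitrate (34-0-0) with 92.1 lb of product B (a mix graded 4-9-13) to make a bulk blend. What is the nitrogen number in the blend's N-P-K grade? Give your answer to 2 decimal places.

17.37% N

Total mass = 74 + 92.1 = 166.1 lb.
N mass = 34%×74 + 4%×92.1 = 28.844 lb.
% N = 28.844 / 166.1 = 17.3654%.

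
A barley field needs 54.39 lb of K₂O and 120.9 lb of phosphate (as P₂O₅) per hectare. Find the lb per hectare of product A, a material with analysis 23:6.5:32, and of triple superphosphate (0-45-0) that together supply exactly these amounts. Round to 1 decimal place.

Let a = lb of product A, b = lb of triple superphosphate (per hectare).
K₂O: 0.32·a + 0·b = 54.39
P₂O₅: 0.065·a + 0.45·b = 120.9
Eliminate a: (row1) − 0.32/0.065·(row2) → -2.21538·b = -540.81, so b = 244.116.
Back-substitute: a = (54.39 − 0·244.116) / 0.32 = 169.969.

170.0 lb product A, 244.1 lb triple superphosphate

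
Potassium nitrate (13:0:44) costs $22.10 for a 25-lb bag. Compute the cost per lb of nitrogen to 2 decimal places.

N in bag = 25 × 13% = 3.25 lb.
Cost per lb N = $22.10 / 3.25 = $6.8000.

$6.80 per lb N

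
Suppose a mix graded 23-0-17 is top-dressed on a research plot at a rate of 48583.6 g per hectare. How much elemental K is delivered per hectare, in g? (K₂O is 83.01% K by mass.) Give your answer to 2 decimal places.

6855.97 g K per hectare

K₂O per hectare = 48583.6 × 17% = 8259.21 g.
Elemental K = 8259.21 × 0.8301 = 6855.972 g per hectare.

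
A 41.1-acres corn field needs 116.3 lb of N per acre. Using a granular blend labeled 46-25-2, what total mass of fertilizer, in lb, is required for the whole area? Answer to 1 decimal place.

10391.2 lb

Product per acre = 116.3 / 46% = 252.826 lb.
Total product = 252.826 × 41.1 = 10391.15 lb.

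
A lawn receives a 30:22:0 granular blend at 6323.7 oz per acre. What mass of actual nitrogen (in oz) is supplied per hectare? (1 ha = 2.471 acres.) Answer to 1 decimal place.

4687.8 oz N per hectare

nitrogen per acre = 6323.7 × 30% = 1897.11 oz.
Convert to per hectare: 1897.11 × 2.471 = 4687.76 oz.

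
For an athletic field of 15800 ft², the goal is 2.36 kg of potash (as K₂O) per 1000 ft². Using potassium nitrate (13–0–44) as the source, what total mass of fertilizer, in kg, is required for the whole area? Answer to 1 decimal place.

84.7 kg

Product per 1000 ft² = 2.36 / 44% = 5.36364 kg.
Total product = 5.36364 × 15800 / 1000 = 84.7455 kg.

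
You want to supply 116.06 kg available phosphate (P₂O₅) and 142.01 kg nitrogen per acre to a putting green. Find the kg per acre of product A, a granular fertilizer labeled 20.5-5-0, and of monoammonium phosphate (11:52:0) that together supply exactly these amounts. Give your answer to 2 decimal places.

604.14 kg product A, 165.10 kg monoammonium phosphate

With a, b = kg per acre of product A and monoammonium phosphate:
P₂O₅: 0.05·a + 0.52·b = 116.06
N: 0.205·a + 0.11·b = 142.01
From row1: a = (116.06 − 0.52·b) / 0.05.
Into row2: 0.205·(116.06 − 0.52·b)/0.05 + 0.11·b = 142.01 → b = 165.102, a = 604.1405.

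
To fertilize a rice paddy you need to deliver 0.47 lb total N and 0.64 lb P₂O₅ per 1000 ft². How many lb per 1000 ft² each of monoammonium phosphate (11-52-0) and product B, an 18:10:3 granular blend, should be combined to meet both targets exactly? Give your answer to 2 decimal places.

0.83 lb monoammonium phosphate, 2.11 lb product B

Let a = lb of monoammonium phosphate, b = lb of product B (per 1000 ft²).
N: 0.11·a + 0.18·b = 0.47
P₂O₅: 0.52·a + 0.1·b = 0.64
Solving simultaneously: a = 0.825666, b = 2.10654.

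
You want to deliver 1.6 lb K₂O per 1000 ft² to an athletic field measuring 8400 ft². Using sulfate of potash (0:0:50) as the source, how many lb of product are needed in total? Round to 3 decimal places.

Product per 1000 ft² = 1.6 / 50% = 3.2 lb.
Total product = 3.2 × 8400 / 1000 = 26.88 lb.

26.880 lb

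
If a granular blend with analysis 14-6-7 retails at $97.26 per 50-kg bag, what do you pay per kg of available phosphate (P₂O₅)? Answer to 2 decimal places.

$32.42 per kg P₂O₅

P₂O₅ in bag = 50 × 6% = 3 kg.
Cost per kg P₂O₅ = $97.26 / 3 = $32.4200.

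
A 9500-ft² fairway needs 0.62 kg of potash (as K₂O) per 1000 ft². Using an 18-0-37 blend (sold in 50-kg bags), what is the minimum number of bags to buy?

1 bags

Product per 1000 ft² = 0.62 / 37% = 1.67568 kg.
Total product = 1.67568 × 9500 / 1000 = 15.9189 kg.
Bags = ⌈15.9189 / 50⌉ = 1.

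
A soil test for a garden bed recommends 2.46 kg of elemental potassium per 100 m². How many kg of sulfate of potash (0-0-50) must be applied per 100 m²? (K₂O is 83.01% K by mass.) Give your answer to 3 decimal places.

5.927 kg of product per hundred sq m

As K₂O: 2.46 / 0.8301 = 2.9635 kg per 100 m².
Product per 100 m² = 2.9635 / 50% = 5.926997 kg.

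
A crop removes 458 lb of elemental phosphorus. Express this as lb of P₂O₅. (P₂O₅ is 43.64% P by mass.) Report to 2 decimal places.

P₂O₅ = 458 / 0.4364 = 1049.496 lb.

1049.50 lb P₂O₅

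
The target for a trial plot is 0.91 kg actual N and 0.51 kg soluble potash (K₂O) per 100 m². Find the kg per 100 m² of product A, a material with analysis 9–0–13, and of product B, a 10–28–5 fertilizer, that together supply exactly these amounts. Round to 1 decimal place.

Let a = kg of product A, b = kg of product B (per 100 m²).
N: 0.09·a + 0.1·b = 0.91
K₂O: 0.13·a + 0.05·b = 0.51
From row1: a = (0.91 − 0.1·b) / 0.09.
Into row2: 0.13·(0.91 − 0.1·b)/0.09 + 0.05·b = 0.51 → b = 8.51765, a = 0.647059.

0.6 kg product A, 8.5 kg product B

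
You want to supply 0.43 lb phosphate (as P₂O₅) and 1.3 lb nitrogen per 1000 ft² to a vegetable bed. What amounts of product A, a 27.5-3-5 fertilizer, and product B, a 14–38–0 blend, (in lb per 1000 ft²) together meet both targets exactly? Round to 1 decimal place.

With a, b = lb per 1000 ft² of product A and product B:
P₂O₅: 0.03·a + 0.38·b = 0.43
N: 0.275·a + 0.14·b = 1.3
Eliminate a: (row1) − 0.03/0.275·(row2) → 0.364727·b = 0.288182, so b = 0.79013.
Back-substitute: a = (0.43 − 0.38·0.79013) / 0.03 = 4.32502.

4.3 lb product A, 0.8 lb product B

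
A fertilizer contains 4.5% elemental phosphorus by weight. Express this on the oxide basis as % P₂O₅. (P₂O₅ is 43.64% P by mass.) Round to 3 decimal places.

%P₂O₅ = 4.5 / 0.4364 = 10.3116%.

10.312% P₂O₅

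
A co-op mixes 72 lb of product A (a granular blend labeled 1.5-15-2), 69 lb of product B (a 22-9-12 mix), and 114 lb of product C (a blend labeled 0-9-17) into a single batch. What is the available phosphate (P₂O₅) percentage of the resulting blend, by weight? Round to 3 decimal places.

Total mass = 72 + 69 + 114 = 255 lb.
P₂O₅ mass = 15%×72 + 9%×69 + 9%×114 = 27.27 lb.
% P₂O₅ = 27.27 / 255 = 10.6941%.

10.694% P₂O₅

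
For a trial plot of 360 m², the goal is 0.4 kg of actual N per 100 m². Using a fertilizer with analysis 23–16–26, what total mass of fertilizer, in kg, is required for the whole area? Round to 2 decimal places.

Product per 100 m² = 0.4 / 23% = 1.73913 kg.
Total product = 1.73913 × 360 / 100 = 6.26087 kg.

6.26 kg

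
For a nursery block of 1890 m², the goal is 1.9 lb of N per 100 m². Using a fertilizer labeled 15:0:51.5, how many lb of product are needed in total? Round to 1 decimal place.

239.4 lb

Product per 100 m² = 1.9 / 15% = 12.6667 lb.
Total product = 12.6667 × 1890 / 100 = 239.4 lb.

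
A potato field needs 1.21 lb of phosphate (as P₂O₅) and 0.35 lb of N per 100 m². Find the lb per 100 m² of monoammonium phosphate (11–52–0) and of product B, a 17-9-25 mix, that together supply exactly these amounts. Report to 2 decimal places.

2.22 lb monoammonium phosphate, 0.62 lb product B

Let a = lb of monoammonium phosphate, b = lb of product B (per 100 m²).
P₂O₅: 0.52·a + 0.09·b = 1.21
N: 0.11·a + 0.17·b = 0.35
Eliminate a: (row1) − 0.52/0.11·(row2) → -0.713636·b = -0.444545, so b = 0.62293.
Back-substitute: a = (1.21 − 0.09·0.62293) / 0.52 = 2.21911.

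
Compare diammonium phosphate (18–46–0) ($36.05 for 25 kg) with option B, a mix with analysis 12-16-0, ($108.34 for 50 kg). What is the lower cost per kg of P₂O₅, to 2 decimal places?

diammonium phosphate: P₂O₅ per bag = 25 × 46% = 11.5 kg; cost = 36.05 / 11.5 = $3.1348/kg P₂O₅.
option B: P₂O₅ per bag = 50 × 16% = 8 kg; cost = 108.34 / 8 = $13.5425/kg P₂O₅.
diammonium phosphate is cheaper.

$3.13 per kg P₂O₅ (diammonium phosphate)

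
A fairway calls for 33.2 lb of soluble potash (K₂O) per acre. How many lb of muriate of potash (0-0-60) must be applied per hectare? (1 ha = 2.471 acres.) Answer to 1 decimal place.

136.7 lb of product per hectare

Product per acre = 33.2 / 60% = 55.3333 lb.
Convert to per hectare: 55.3333 × 2.471 = 136.729 lb.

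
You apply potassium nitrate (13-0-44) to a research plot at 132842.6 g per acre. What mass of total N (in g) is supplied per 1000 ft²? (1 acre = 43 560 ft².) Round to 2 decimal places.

nitrogen per acre = 132842.6 × 13% = 17269.5 g.
Convert to per 1000 ft²: 17269.5 × 0.0229568 = 396.454 g.

396.45 g N per thousand sq ft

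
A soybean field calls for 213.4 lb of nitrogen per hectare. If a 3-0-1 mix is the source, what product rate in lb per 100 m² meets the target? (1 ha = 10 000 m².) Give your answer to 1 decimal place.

71.1 lb of product per hundred sq m

Product per hectare = 213.4 / 3% = 7113.33 lb.
Convert to per 100 m²: 7113.33 × 0.01 = 71.1333 lb.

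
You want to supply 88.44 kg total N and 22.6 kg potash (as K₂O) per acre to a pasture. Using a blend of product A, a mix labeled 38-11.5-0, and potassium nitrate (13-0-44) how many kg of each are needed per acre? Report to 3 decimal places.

Per-acre balance (a = product A, b = potassium nitrate):
N: 0.38·a + 0.13·b = 88.44
K₂O: 0·a + 0.44·b = 22.6
Solving simultaneously: a = 215.1651, b = 51.3636.

215.165 kg product A, 51.364 kg potassium nitrate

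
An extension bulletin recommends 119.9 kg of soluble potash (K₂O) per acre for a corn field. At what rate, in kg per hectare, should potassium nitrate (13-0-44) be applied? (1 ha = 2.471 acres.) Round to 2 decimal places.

673.35 kg of product per hectare

Product per acre = 119.9 / 44% = 272.5 kg.
Convert to per hectare: 272.5 × 2.471 = 673.347 kg.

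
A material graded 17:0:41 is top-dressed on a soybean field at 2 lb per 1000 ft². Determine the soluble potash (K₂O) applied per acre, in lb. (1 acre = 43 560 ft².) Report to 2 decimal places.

35.72 lb K₂O per acre

K₂O per 1000 ft² = 2 × 41% = 0.82 lb.
Convert to per acre: 0.82 × 43.56 = 35.7192 lb.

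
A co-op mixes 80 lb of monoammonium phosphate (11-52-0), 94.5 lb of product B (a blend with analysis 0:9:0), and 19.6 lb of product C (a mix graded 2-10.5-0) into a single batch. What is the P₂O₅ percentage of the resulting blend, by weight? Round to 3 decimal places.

Total mass = 80 + 94.5 + 19.6 = 194.1 lb.
P₂O₅ mass = 52%×80 + 9%×94.5 + 10.5%×19.6 = 52.163 lb.
% P₂O₅ = 52.163 / 194.1 = 26.8743%.

26.874% P₂O₅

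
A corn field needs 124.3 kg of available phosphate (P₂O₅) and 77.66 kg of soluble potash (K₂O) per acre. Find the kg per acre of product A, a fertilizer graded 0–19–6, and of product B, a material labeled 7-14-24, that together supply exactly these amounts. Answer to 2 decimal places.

Per-acre balance (a = product A, b = product B):
P₂O₅: 0.19·a + 0.14·b = 124.3
K₂O: 0.06·a + 0.24·b = 77.66
Eliminate a: (row1) − 0.19/0.06·(row2) → -0.62·b = -121.623, so b = 196.167.
Back-substitute: a = (124.3 − 0.14·196.167) / 0.19 = 509.667.

509.67 kg product A, 196.17 kg product B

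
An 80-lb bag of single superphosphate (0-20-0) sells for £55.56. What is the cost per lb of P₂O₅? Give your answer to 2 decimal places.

£3.47 per lb P₂O₅

P₂O₅ in bag = 80 × 20% = 16 lb.
Cost per lb P₂O₅ = £55.56 / 16 = £3.4725.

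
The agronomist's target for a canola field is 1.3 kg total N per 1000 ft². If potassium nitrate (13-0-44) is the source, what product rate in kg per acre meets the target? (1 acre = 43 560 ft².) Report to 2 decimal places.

435.60 kg of product per acre

Product per 1000 ft² = 1.3 / 13% = 10 kg.
Convert to per acre: 10 × 43.56 = 435.6 kg.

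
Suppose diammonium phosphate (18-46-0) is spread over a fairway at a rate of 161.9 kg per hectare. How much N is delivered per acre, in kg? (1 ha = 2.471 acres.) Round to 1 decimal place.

nitrogen per hectare = 161.9 × 18% = 29.142 kg.
Convert to per acre: 29.142 × 0.404694 = 11.7936 kg.

11.8 kg N per acre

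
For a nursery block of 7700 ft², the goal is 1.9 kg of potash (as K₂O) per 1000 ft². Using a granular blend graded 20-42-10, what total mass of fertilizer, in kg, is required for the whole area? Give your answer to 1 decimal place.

Product per 1000 ft² = 1.9 / 10% = 19 kg.
Total product = 19 × 7700 / 1000 = 146.3 kg.

146.3 kg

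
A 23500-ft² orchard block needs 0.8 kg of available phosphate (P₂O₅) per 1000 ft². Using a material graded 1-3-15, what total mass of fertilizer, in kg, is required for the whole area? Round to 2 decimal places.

626.67 kg

Product per 1000 ft² = 0.8 / 3% = 26.6667 kg.
Total product = 26.6667 × 23500 / 1000 = 626.667 kg.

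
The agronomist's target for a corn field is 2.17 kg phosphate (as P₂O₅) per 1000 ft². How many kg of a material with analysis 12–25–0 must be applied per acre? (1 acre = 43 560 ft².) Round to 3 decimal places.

378.101 kg of product per acre

Product per 1000 ft² = 2.17 / 25% = 8.68 kg.
Convert to per acre: 8.68 × 43.56 = 378.1008 kg.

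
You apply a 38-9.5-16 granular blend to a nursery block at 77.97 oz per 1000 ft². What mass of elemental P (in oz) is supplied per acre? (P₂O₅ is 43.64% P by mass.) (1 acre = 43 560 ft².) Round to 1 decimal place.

140.8 oz P per acre

P₂O₅ per 1000 ft² = 77.97 × 9.5% = 7.40715 oz.
Elemental P = 7.40715 × 0.4364 = 3.23248 oz per 1000 ft².
Convert to per acre: 3.23248 × 43.56 = 140.807 oz.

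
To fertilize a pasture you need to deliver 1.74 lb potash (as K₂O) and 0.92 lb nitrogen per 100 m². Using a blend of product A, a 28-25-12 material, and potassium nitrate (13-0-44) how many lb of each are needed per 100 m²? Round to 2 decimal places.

Per-100 m² balance (a = product A, b = potassium nitrate):
K₂O: 0.12·a + 0.44·b = 1.74
N: 0.28·a + 0.13·b = 0.92
Eliminate a: (row1) − 0.12/0.28·(row2) → 0.384286·b = 1.34571, so b = 3.50186.
Back-substitute: a = (1.74 − 0.44·3.50186) / 0.12 = 1.65985.

1.66 lb product A, 3.50 lb potassium nitrate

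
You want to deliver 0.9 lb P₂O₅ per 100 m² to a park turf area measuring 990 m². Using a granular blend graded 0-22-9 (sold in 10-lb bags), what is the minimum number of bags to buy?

5 bags

Product per 100 m² = 0.9 / 22% = 4.09091 lb.
Total product = 4.09091 × 990 / 100 = 40.5 lb.
Bags = ⌈40.5 / 10⌉ = 5.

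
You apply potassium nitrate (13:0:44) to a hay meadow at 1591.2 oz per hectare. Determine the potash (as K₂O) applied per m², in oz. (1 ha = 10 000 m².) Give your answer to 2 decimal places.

K₂O per hectare = 1591.2 × 44% = 700.128 oz.
Convert to per m²: 700.128 × 0.0001 = 0.0700128 oz.

0.07 oz K₂O per sq m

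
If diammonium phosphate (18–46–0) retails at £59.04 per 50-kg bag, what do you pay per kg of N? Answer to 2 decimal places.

N in bag = 50 × 18% = 9 kg.
Cost per kg N = £59.04 / 9 = £6.5600.

£6.56 per kg N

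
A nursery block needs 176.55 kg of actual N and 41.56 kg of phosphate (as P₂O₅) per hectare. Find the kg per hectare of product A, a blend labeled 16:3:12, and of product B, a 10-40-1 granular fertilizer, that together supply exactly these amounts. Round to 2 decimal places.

1089.57 kg product A, 22.18 kg product B

Per-hectare balance (a = product A, b = product B):
N: 0.16·a + 0.1·b = 176.55
P₂O₅: 0.03·a + 0.4·b = 41.56
Eliminate b: (row1) − 0.1/0.4·(row2) → 0.1525·a = 166.16, so a = 1089.574.
Then b = (41.56 − 0.03·1089.574) / 0.4 = 22.182.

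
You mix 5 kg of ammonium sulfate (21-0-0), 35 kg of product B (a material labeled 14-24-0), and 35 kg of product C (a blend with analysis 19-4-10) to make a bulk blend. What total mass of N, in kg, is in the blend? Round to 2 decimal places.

12.60 kg N

N mass = 21%×5 + 14%×35 + 19%×35 = 12.6 kg.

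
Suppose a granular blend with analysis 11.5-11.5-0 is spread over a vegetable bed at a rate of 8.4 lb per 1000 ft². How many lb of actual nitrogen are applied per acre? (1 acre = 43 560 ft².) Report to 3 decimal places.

42.079 lb N per acre

nitrogen per 1000 ft² = 8.4 × 11.5% = 0.966 lb.
Convert to per acre: 0.966 × 43.56 = 42.07896 lb.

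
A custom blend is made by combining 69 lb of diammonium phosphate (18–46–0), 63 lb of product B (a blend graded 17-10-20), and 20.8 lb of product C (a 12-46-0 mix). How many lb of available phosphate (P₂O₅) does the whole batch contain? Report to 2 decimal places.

P₂O₅ mass = 46%×69 + 10%×63 + 46%×20.8 = 47.608 lb.

47.61 lb P₂O₅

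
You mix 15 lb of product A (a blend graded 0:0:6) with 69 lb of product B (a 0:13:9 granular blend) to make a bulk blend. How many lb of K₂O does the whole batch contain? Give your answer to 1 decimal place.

7.1 lb K₂O

K₂O mass = 6%×15 + 9%×69 = 7.11 lb.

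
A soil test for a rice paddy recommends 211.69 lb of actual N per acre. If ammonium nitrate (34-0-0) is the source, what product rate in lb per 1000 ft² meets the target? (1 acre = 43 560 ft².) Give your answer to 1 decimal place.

14.3 lb of product per thousand sq ft

Product per acre = 211.69 / 34% = 622.618 lb.
Convert to per 1000 ft²: 622.618 × 0.0229568 = 14.2933 lb.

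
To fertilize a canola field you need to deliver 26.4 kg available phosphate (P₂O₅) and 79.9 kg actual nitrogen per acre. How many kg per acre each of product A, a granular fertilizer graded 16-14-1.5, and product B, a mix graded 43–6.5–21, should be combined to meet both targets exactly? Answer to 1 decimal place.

123.7 kg product A, 139.8 kg product B

Let a = kg of product A, b = kg of product B (per acre).
P₂O₅: 0.14·a + 0.065·b = 26.4
N: 0.16·a + 0.43·b = 79.9
Solving simultaneously: a = 123.665, b = 139.799.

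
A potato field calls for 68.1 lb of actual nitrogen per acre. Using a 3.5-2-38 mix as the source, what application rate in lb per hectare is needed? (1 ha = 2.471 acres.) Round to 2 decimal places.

4807.86 lb of product per hectare

Product per acre = 68.1 / 3.5% = 1945.71 lb.
Convert to per hectare: 1945.71 × 2.471 = 4807.86 lb.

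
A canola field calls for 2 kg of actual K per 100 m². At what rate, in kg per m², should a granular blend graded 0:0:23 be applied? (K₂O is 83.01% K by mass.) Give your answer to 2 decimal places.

As K₂O: 2 / 0.8301 = 2.40935 kg per 100 m².
Product per 100 m² = 2.40935 / 23% = 10.4754 kg.
Convert to per m²: 10.4754 × 0.01 = 0.104754 kg.

0.10 kg of product per sq m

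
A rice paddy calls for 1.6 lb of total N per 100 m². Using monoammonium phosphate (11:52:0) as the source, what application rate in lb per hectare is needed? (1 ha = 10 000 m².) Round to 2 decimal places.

1454.55 lb of product per hectare

Product per 100 m² = 1.6 / 11% = 14.5455 lb.
Convert to per hectare: 14.5455 × 100 = 1454.545 lb.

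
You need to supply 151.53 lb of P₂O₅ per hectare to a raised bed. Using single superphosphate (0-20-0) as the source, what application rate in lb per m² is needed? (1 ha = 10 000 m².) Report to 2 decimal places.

0.08 lb of product per sq m

Product per hectare = 151.53 / 20% = 757.65 lb.
Convert to per m²: 757.65 × 0.0001 = 0.075765 lb.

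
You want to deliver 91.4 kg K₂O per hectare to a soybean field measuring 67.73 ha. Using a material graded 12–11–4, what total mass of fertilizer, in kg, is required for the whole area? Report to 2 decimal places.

Product per hectare = 91.4 / 4% = 2285 kg.
Total product = 2285 × 67.73 = 154763.05 kg.

154763.05 kg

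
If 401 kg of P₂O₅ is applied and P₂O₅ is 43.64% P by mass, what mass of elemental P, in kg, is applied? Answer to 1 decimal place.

P = 401 × 0.4364 = 174.996 kg.

175.0 kg P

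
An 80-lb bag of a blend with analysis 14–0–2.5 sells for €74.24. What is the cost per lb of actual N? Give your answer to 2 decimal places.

€6.63 per lb N

N in bag = 80 × 14% = 11.2 lb.
Cost per lb N = €74.24 / 11.2 = €6.6286.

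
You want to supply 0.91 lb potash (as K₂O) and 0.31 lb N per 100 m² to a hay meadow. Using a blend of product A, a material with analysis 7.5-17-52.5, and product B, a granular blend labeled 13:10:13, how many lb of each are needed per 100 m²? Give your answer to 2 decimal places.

Per-100 m² balance (a = product A, b = product B):
K₂O: 0.525·a + 0.13·b = 0.91
N: 0.075·a + 0.13·b = 0.31
Eliminate b: (row1) − 0.13/0.13·(row2) → 0.45·a = 0.6, so a = 1.33333.
Then b = (0.31 − 0.075·1.33333) / 0.13 = 1.61538.

1.33 lb product A, 1.62 lb product B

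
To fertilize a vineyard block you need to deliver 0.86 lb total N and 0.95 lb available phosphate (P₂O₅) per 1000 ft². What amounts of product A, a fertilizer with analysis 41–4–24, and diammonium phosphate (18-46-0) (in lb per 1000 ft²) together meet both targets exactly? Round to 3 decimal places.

Let a = lb of product A, b = lb of diammonium phosphate (per 1000 ft²).
N: 0.41·a + 0.18·b = 0.86
P₂O₅: 0.04·a + 0.46·b = 0.95
From row1: a = (0.86 − 0.18·b) / 0.41.
Into row2: 0.04·(0.86 − 0.18·b)/0.41 + 0.46·b = 0.95 → b = 1.95755, a = 1.23815.

1.238 lb product A, 1.958 lb diammonium phosphate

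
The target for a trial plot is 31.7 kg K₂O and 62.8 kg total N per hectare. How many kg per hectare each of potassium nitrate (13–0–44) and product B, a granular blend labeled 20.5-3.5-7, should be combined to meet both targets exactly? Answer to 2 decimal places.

With a, b = kg per hectare of potassium nitrate and product B:
K₂O: 0.44·a + 0.07·b = 31.7
N: 0.13·a + 0.205·b = 62.8
Eliminate b: (row1) − 0.07/0.205·(row2) → 0.39561·a = 10.2561, so a = 25.9248.
Then b = (62.8 − 0.13·25.9248) / 0.205 = 289.901.

25.92 kg potassium nitrate, 289.90 kg product B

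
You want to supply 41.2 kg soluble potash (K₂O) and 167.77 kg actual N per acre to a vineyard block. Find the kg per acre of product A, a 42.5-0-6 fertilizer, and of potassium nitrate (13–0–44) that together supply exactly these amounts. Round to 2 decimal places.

382.05 kg product A, 41.54 kg potassium nitrate

Per-acre balance (a = product A, b = potassium nitrate):
K₂O: 0.06·a + 0.44·b = 41.2
N: 0.425·a + 0.13·b = 167.77
Eliminate a: (row1) − 0.06/0.425·(row2) → 0.421647·b = 17.5148, so b = 41.5391.
Back-substitute: a = (41.2 − 0.44·41.5391) / 0.06 = 382.047.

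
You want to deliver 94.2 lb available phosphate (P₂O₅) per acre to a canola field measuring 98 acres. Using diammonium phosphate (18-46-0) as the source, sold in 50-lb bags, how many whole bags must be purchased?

Product per acre = 94.2 / 46% = 204.783 lb.
Total product = 204.783 × 98 = 20068.7 lb.
Bags = ⌈20068.7 / 50⌉ = 402.

402 bags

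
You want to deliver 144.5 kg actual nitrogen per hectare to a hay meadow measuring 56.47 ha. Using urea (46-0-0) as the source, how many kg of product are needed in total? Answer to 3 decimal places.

17738.946 kg

Product per hectare = 144.5 / 46% = 314.13 kg.
Total product = 314.13 × 56.47 = 17738.9457 kg.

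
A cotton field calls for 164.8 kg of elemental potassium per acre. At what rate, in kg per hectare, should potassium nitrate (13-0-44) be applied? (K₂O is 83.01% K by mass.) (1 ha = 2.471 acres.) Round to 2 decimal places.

1114.93 kg of product per hectare

As K₂O: 164.8 / 0.8301 = 198.53 kg per acre.
Product per acre = 198.53 / 44% = 451.205 kg.
Convert to per hectare: 451.205 × 2.471 = 1114.928 kg.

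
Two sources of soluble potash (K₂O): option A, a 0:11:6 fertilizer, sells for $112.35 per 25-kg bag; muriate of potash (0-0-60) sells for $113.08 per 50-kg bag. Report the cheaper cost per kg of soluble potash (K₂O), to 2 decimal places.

$3.77 per kg K₂O (muriate of potash)

option A: K₂O per bag = 25 × 6% = 1.5 kg; cost = 112.35 / 1.5 = $74.9000/kg K₂O.
muriate of potash: K₂O per bag = 50 × 60% = 30 kg; cost = 113.08 / 30 = $3.7693/kg K₂O.
muriate of potash is cheaper.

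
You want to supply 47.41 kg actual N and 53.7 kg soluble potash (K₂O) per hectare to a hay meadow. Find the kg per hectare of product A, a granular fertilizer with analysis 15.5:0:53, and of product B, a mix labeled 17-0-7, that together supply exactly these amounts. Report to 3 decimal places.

Let a = kg of product A, b = kg of product B (per hectare).
N: 0.155·a + 0.17·b = 47.41
K₂O: 0.53·a + 0.07·b = 53.7
Eliminate b: (row1) − 0.17/0.07·(row2) → -1.13214·a = -83.0043, so a = 73.3161.
Then b = (53.7 − 0.53·73.3161) / 0.07 = 212.0353.

73.316 kg product A, 212.035 kg product B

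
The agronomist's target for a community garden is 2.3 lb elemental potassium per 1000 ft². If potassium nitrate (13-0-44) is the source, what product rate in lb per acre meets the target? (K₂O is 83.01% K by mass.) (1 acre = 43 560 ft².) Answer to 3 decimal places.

As K₂O: 2.3 / 0.8301 = 2.77075 lb per 1000 ft².
Product per 1000 ft² = 2.77075 / 44% = 6.29716 lb.
Convert to per acre: 6.29716 × 43.56 = 274.3043 lb.

274.304 lb of product per acre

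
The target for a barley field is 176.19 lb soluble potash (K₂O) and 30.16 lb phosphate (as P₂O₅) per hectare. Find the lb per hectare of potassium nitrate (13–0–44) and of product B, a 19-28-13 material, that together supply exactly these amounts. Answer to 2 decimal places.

368.61 lb potassium nitrate, 107.71 lb product B

With a, b = lb per hectare of potassium nitrate and product B:
K₂O: 0.44·a + 0.13·b = 176.19
P₂O₅: 0·a + 0.28·b = 30.16
Solving simultaneously: a = 368.607, b = 107.714.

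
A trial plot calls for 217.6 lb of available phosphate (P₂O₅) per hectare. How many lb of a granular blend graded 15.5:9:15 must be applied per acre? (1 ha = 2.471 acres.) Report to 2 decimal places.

Product per hectare = 217.6 / 9% = 2417.78 lb.
Convert to per acre: 2417.78 × 0.404694 = 978.461 lb.

978.46 lb of product per acre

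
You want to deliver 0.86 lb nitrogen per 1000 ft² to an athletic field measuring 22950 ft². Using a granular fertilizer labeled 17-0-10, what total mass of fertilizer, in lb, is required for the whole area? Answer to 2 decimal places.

116.10 lb

Product per 1000 ft² = 0.86 / 17% = 5.05882 lb.
Total product = 5.05882 × 22950 / 1000 = 116.1 lb.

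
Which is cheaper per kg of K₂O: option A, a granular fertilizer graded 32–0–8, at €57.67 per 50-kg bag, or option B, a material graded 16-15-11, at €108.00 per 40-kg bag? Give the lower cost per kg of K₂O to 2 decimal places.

option A: K₂O per bag = 50 × 8% = 4 kg; cost = 57.67 / 4 = €14.4175/kg K₂O.
option B: K₂O per bag = 40 × 11% = 4.4 kg; cost = 108.00 / 4.4 = €24.5455/kg K₂O.
option A is cheaper.

€14.42 per kg K₂O (option A)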